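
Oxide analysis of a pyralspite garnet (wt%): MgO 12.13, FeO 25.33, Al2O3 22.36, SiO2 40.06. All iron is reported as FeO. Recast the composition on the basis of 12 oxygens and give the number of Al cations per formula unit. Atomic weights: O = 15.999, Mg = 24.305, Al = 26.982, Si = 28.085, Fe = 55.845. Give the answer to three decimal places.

1.990 Al apfu

12.13 wt% MgO ÷ 40.304 g/mol = 0.30096 mol, giving 0.30096 Mg and 0.30096 O.
25.33 wt% FeO ÷ 71.844 g/mol = 0.35257 mol, giving 0.35257 Fe and 0.35257 O.
22.36 wt% Al2O3 ÷ 101.961 g/mol = 0.21930 mol, giving 0.43860 Al and 0.65790 O.
40.06 wt% SiO2 ÷ 60.083 g/mol = 0.66674 mol, giving 0.66674 Si and 1.33348 O.
Oxygen sums to 2.64491; scaling by 12/2.64491 = 4.53702 puts the formula on 12 O.
Al: 0.43860 × 4.53702 = 1.990 atoms per formula unit.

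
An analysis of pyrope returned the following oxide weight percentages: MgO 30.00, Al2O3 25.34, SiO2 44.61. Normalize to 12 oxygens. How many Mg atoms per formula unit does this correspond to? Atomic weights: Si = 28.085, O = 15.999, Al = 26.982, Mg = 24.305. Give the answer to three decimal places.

3.003 Mg apfu

MgO (M=40.304): mol = 0.74434; Mg = 0.74434, O = 0.74434.
Al2O3 (M=101.961): mol = 0.24853; Al = 0.49706, O = 0.74559.
SiO2 (M=60.083): mol = 0.74247; Si = 0.74247, O = 1.48494.
ΣO = 2.97487; factor = 12/ΣO = 4.03379.
Mg apfu = 0.74434 × 4.03379 = 3.003.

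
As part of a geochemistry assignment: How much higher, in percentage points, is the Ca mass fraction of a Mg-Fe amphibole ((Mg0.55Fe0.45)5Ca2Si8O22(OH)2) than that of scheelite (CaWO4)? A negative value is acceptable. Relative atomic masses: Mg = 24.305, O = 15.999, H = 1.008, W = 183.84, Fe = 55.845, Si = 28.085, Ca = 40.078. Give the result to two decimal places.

-4.85 percentage points

Ca in (Mg0.55Fe0.45)5Ca2Si8O22(OH)2: molar mass 883.318 g/mol; 2×40.078 = 80.156 g → 9.07 wt%.
Ca in CaWO4: molar mass 287.914 g/mol; 1×40.078 = 40.078 g → 13.92 wt%.
Difference = 9.07 − 13.92 = -4.85 percentage points.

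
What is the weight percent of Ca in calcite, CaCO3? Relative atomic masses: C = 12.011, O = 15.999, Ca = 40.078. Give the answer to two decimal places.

40.04 wt%

Molar mass of CaCO3: 1×40.078 + 1×12.011 + 3×15.999 = 100.086 g/mol.
Mass of Ca per formula unit: 1 × 40.078 = 40.078 g.
Weight fraction Ca = 40.078 / 100.086 = 0.4004.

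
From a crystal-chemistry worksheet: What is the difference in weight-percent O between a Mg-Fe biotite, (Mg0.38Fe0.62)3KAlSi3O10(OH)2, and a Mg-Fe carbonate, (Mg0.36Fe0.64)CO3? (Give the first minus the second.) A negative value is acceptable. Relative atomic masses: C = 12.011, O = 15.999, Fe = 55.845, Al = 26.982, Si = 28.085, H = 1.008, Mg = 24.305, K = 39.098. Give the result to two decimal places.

First mineral: 191.988 g O in 475.918 g formula = 40.34 wt% O.
Second mineral: 47.997 g O in 104.499 g formula = 45.93 wt% O.
40.34% − 45.93% gives a difference of -5.59 percentage points.

-5.59 percentage points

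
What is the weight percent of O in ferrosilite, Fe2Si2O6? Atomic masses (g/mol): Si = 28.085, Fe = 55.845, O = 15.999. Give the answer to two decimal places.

36.38 mass %

M(Fe2Si2O6) = 263.854 g/mol.
O contributes 6 × 15.999 = 95.994 g per mole.
95.994/263.854 = 0.3638 → 36.38%.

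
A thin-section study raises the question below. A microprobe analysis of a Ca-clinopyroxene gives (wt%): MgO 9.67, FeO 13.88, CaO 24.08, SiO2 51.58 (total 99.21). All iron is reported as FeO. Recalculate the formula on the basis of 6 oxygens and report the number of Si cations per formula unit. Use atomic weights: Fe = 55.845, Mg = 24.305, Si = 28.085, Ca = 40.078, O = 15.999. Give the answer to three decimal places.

9.67 wt% MgO ÷ 40.304 g/mol = 0.23993 mol, giving 0.23993 Mg and 0.23993 O.
13.88 wt% FeO ÷ 71.844 g/mol = 0.19320 mol, giving 0.19320 Fe and 0.19320 O.
24.08 wt% CaO ÷ 56.077 g/mol = 0.42941 mol, giving 0.42941 Ca and 0.42941 O.
51.58 wt% SiO2 ÷ 60.083 g/mol = 0.85848 mol, giving 0.85848 Si and 1.71696 O.
Oxygen sums to 2.57950; scaling by 6/2.57950 = 2.32603 puts the formula on 6 O.
Si: 0.85848 × 2.32603 = 1.997 atoms per formula unit.

1.997 Si apfu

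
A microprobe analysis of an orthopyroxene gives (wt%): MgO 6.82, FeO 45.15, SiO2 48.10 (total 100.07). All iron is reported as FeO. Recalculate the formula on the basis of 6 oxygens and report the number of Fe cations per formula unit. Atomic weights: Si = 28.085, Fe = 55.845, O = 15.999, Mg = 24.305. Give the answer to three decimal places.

1.572 Fe apfu

MgO: 6.82/40.304 = 0.16921 mol → 0.16921 mol Mg, 0.16921 mol O.
FeO: 45.15/71.844 = 0.62844 mol → 0.62844 mol Fe, 0.62844 mol O.
SiO2: 48.10/60.083 = 0.80056 mol → 0.80056 mol Si, 1.60112 mol O.
Total oxygen = 2.39877 mol. Normalization factor = 6/2.39877 = 2.50128.
Fe per 6 O = 0.62844 × 2.50128 = 1.572.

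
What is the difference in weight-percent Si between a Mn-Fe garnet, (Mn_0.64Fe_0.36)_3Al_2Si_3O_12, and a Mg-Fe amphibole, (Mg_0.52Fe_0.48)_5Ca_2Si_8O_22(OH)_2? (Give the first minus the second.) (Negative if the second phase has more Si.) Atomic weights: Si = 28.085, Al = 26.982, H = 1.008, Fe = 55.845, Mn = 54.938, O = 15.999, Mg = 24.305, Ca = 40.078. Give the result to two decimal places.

-8.31 percentage points

Si in (Mn_0.64Fe_0.36)_3Al_2Si_3O_12: molar mass 496.001 g/mol; 3×28.085 = 84.255 g → 16.99 wt%.
Si in (Mg_0.52Fe_0.48)_5Ca_2Si_8O_22(OH)_2: molar mass 888.049 g/mol; 8×28.085 = 224.680 g → 25.30 wt%.
Difference = 16.99 − 25.30 = -8.31 percentage points.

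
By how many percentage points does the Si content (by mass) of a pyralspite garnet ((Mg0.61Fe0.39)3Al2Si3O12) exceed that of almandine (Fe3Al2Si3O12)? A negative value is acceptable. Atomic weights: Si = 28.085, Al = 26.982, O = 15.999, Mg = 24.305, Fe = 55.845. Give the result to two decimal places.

M((Mg0.61Fe0.39)3Al2Si3O12) = 440.024 g/mol, so wt% Si = 84.255/440.024 × 100 = 19.15%.
M(Fe3Al2Si3O12) = 497.742 g/mol, so wt% Si = 84.255/497.742 × 100 = 16.93%.
19.15 − 16.93 = 2.22 pp.

2.22 percentage points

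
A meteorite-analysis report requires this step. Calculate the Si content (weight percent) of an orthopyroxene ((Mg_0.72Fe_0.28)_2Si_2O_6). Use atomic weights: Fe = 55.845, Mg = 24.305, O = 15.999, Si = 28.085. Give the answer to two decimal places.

25.71 weight percent

Molar mass of (Mg_0.72Fe_0.28)_2Si_2O_6: 1.44*24.305 + 0.56*55.845 + 2*28.085 + 6*15.999 = 218.436 g/mol.
Mass of Si per formula unit: 2 × 28.085 = 56.170 g.
Weight fraction Si = 56.170 / 218.436 = 0.2571.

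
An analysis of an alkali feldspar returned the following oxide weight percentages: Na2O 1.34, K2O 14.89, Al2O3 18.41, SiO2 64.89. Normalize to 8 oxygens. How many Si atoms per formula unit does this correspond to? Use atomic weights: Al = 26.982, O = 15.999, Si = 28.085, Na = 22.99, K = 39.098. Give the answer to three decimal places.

2.999 Si apfu

1.34 wt% Na2O ÷ 61.979 g/mol = 0.02162 mol, giving 0.04324 Na and 0.02162 O.
14.89 wt% K2O ÷ 94.195 g/mol = 0.15808 mol, giving 0.31616 K and 0.15808 O.
18.41 wt% Al2O3 ÷ 101.961 g/mol = 0.18056 mol, giving 0.36112 Al and 0.54168 O.
64.89 wt% SiO2 ÷ 60.083 g/mol = 1.08001 mol, giving 1.08001 Si and 2.16002 O.
Oxygen sums to 2.88140; scaling by 8/2.88140 = 2.77643 puts the formula on 8 O.
Si: 1.08001 × 2.77643 = 2.999 atoms per formula unit.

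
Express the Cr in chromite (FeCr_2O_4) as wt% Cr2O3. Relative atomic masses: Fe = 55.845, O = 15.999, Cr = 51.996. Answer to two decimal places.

67.90 wt%

Molar mass of FeCr_2O_4 = 1*55.845 + 2*51.996 + 4*15.999 = 223.833 g/mol.
Each formula unit contains 2 Cr, equivalent to 2/2 = 1.0000 mol Cr2O3.
M(Cr2O3) = 2×51.996 + 3×15.999 = 151.989 g/mol.
Mass of Cr2O3 per formula unit = 1.0000 × 151.989 = 151.989 g.
Cr2O3 wt% = 151.989 / 223.833 × 100 = 67.90%.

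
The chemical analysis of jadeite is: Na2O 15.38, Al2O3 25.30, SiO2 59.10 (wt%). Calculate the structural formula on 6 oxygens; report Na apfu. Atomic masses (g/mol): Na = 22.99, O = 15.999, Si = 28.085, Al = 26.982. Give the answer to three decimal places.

1.006 Na apfu

Na2O (M=61.979): mol = 0.24815; Na = 0.49630, O = 0.24815.
Al2O3 (M=101.961): mol = 0.24813; Al = 0.49626, O = 0.74439.
SiO2 (M=60.083): mol = 0.98364; Si = 0.98364, O = 1.96728.
ΣO = 2.95982; factor = 6/ΣO = 2.02715.
Na apfu = 0.49630 × 2.02715 = 1.006.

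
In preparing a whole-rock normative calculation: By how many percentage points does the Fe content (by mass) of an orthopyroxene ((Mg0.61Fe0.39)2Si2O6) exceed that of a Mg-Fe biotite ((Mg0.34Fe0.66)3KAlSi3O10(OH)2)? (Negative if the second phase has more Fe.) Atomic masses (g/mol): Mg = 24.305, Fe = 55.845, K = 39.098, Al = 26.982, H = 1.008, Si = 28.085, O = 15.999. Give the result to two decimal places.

-3.72 percentage points

First mineral: 43.559 g Fe in 225.375 g formula = 19.33 wt% Fe.
Second mineral: 110.573 g Fe in 479.703 g formula = 23.05 wt% Fe.
19.33% − 23.05% gives a difference of -3.72 percentage points.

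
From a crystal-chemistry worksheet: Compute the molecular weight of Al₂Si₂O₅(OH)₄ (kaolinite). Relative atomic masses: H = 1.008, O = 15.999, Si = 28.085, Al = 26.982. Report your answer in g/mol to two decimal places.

258.16 g/mol

Al: 2 × 26.982 = 53.9640
Si: 2 × 28.085 = 56.1700
O: 9 × 15.999 = 143.9910
H: 4 × 1.008 = 4.0320
Summing the contributions gives the formula mass.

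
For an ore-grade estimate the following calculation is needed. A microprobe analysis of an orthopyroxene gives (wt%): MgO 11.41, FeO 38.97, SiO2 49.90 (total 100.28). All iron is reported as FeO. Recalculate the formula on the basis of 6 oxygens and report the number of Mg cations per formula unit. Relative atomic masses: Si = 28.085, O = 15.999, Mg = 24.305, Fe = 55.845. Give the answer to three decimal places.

0.683 Mg apfu

11.41 wt% MgO ÷ 40.304 g/mol = 0.28310 mol, giving 0.28310 Mg and 0.28310 O.
38.97 wt% FeO ÷ 71.844 g/mol = 0.54243 mol, giving 0.54243 Fe and 0.54243 O.
49.90 wt% SiO2 ÷ 60.083 g/mol = 0.83052 mol, giving 0.83052 Si and 1.66104 O.
Oxygen sums to 2.48657; scaling by 6/2.48657 = 2.41296 puts the formula on 6 O.
Mg: 0.28310 × 2.41296 = 0.683 atoms per formula unit.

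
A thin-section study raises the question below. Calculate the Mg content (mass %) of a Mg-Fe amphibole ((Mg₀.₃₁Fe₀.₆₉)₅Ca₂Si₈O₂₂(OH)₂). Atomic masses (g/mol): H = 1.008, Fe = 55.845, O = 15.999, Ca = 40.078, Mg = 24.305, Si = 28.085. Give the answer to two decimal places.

4.09 mass %

Molar mass of (Mg₀.₃₁Fe₀.₆₉)₅Ca₂Si₈O₂₂(OH)₂: 1.55×24.305 + 3.45×55.845 + 2×40.078 + 8×28.085 + 24×15.999 + 2×1.008 = 921.166 g/mol.
Mass of Mg per formula unit: 1.55 × 24.305 = 37.673 g.
Weight fraction Mg = 37.673 / 921.166 = 0.0409.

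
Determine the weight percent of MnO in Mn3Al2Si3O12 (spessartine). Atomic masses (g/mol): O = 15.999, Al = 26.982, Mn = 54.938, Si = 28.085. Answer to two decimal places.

42.99 wt%

Formula mass = 495.021 g/mol.
3 Mn → 3.0000 mol MnO per formula unit; M(MnO) = 70.937, so MnO mass = 212.811 g.
212.811/495.021 × 100 = 42.99 wt%.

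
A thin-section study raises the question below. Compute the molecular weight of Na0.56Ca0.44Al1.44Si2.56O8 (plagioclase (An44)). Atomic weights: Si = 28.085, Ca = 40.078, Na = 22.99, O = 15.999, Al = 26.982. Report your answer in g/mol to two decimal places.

M = 0.56×22.99 + 0.44×40.078 + 1.44×26.982 + 2.56×28.085 + 8×15.999

269.25 g/mol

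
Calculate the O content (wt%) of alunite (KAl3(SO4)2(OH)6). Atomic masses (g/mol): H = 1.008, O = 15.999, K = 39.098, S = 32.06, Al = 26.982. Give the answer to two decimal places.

54.08 wt%

Formula mass = 1*39.098 + 3*26.982 + 2*32.06 + 14*15.999 + 6*1.008 = 414.198 g/mol, of which 223.986 g is O.
So O makes up 223.986/414.198 = 0.5408 of the mass, i.e. 54.08%.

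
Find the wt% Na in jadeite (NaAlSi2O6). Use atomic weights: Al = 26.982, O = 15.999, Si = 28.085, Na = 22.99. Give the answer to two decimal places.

Molar mass of NaAlSi2O6: 1×22.99 + 1×26.982 + 2×28.085 + 6×15.999 = 202.136 g/mol.
Mass of Na per formula unit: 1 × 22.99 = 22.990 g.
Weight fraction Na = 22.990 / 202.136 = 0.1137.

11.37 weight percent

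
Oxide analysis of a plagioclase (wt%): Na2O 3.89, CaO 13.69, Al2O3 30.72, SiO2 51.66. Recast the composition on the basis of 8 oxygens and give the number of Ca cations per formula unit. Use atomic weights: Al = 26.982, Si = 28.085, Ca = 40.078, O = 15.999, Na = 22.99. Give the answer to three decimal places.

0.666 Ca apfu

3.89 wt% Na2O ÷ 61.979 g/mol = 0.06276 mol, giving 0.12552 Na and 0.06276 O.
13.69 wt% CaO ÷ 56.077 g/mol = 0.24413 mol, giving 0.24413 Ca and 0.24413 O.
30.72 wt% Al2O3 ÷ 101.961 g/mol = 0.30129 mol, giving 0.60258 Al and 0.90387 O.
51.66 wt% SiO2 ÷ 60.083 g/mol = 0.85981 mol, giving 0.85981 Si and 1.71962 O.
Oxygen sums to 2.93038; scaling by 8/2.93038 = 2.73002 puts the formula on 8 O.
Ca: 0.24413 × 2.73002 = 0.666 atoms per formula unit.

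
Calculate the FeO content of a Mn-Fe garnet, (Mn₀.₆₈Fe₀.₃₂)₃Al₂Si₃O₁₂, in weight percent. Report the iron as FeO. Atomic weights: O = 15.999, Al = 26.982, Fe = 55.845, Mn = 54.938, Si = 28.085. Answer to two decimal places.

M((Mn₀.₆₈Fe₀.₃₂)₃Al₂Si₃O₁₂) = 495.892 g/mol; M(FeO) = 71.844 g/mol.
Moles FeO per formula unit = 0.96 Fe ÷ 1 = 0.9600.
FeO fraction = (0.9600 × 71.844) / 495.892 = 68.970/495.892 = 0.1391.

13.91 wt%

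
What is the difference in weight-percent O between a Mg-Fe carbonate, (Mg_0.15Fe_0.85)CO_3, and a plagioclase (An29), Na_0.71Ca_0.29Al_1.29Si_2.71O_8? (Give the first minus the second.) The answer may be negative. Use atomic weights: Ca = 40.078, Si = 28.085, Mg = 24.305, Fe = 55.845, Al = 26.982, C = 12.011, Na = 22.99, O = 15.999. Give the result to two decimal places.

-4.77 percentage points

O in (Mg_0.15Fe_0.85)CO_3: molar mass 111.122 g/mol; 3×15.999 = 47.997 g → 43.19 wt%.
O in Na_0.71Ca_0.29Al_1.29Si_2.71O_8: molar mass 266.855 g/mol; 8×15.999 = 127.992 g → 47.96 wt%.
Difference = 43.19 − 47.96 = -4.77 percentage points.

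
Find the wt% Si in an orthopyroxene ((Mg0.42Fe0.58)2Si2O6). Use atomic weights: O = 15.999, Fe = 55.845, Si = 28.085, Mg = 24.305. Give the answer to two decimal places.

23.66 weight percent

M((Mg0.42Fe0.58)2Si2O6) = 237.360 g/mol.
Si contributes 2 × 28.085 = 56.170 g per mole.
56.170/237.360 = 0.2366 → 23.66%.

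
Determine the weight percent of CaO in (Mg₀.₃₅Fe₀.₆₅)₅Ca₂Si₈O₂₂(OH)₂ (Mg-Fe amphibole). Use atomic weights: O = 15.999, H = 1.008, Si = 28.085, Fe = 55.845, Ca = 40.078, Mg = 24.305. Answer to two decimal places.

12.26 wt%

Molar mass of (Mg₀.₃₅Fe₀.₆₅)₅Ca₂Si₈O₂₂(OH)₂ = 1.75*24.305 + 3.25*55.845 + 2*40.078 + 8*28.085 + 24*15.999 + 2*1.008 = 914.858 g/mol.
Each formula unit contains 2 Ca, equivalent to 2/1 = 2.0000 mol CaO.
M(CaO) = 1×40.078 + 1×15.999 = 56.077 g/mol.
Mass of CaO per formula unit = 2.0000 × 56.077 = 112.154 g.
CaO wt% = 112.154 / 914.858 × 100 = 12.26%.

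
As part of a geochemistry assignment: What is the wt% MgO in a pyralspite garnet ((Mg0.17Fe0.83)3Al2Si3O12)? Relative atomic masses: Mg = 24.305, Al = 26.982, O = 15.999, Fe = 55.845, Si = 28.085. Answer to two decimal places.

Formula mass = 481.657 g/mol.
0.51 Mg → 0.5100 mol MgO per formula unit; M(MgO) = 40.304, so MgO mass = 20.555 g.
20.555/481.657 × 100 = 4.27 wt%.

4.27 wt%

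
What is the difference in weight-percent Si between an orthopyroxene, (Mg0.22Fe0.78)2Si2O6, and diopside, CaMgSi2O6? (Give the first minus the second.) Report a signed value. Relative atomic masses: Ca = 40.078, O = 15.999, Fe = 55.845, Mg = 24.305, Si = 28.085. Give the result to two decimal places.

-3.47 percentage points

M((Mg0.22Fe0.78)2Si2O6) = 249.976 g/mol, so wt% Si = 56.170/249.976 × 100 = 22.47%.
M(CaMgSi2O6) = 216.547 g/mol, so wt% Si = 56.170/216.547 × 100 = 25.94%.
22.47 − 25.94 = -3.47 pp.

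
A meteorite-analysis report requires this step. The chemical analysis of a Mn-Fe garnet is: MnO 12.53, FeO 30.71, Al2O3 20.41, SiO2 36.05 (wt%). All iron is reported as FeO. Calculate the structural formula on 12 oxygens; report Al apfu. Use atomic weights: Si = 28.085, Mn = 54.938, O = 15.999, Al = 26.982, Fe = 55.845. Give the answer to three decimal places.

MnO (M=70.937): mol = 0.17664; Mn = 0.17664, O = 0.17664.
FeO (M=71.844): mol = 0.42745; Fe = 0.42745, O = 0.42745.
Al2O3 (M=101.961): mol = 0.20017; Al = 0.40034, O = 0.60051.
SiO2 (M=60.083): mol = 0.60000; Si = 0.60000, O = 1.20000.
ΣO = 2.40460; factor = 12/ΣO = 4.99043.
Al apfu = 0.40034 × 4.99043 = 1.998.

1.998 Al apfu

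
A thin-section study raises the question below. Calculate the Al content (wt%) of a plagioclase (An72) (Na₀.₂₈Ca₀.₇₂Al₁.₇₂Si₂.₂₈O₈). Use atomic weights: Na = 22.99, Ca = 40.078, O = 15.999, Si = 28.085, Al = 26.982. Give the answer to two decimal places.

Molar mass of Na₀.₂₈Ca₀.₇₂Al₁.₇₂Si₂.₂₈O₈: 0.28*22.99 + 0.72*40.078 + 1.72*26.982 + 2.28*28.085 + 8*15.999 = 273.728 g/mol.
Mass of Al per formula unit: 1.72 × 26.982 = 46.409 g.
Weight fraction Al = 46.409 / 273.728 = 0.1695.

16.95 wt%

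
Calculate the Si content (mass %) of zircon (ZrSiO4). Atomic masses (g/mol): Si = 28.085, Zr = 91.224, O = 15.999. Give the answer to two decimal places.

15.32 mass %

Formula mass = 1*91.224 + 1*28.085 + 4*15.999 = 183.305 g/mol, of which 28.085 g is Si.
So Si makes up 28.085/183.305 = 0.1532 of the mass, i.e. 15.32%.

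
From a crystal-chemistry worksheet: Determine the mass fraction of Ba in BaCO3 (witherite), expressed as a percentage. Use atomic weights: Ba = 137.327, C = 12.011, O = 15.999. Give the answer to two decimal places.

69.59 weight percent

Molar mass of BaCO3: 1×137.327 + 1×12.011 + 3×15.999 = 197.335 g/mol.
Mass of Ba per formula unit: 1 × 137.327 = 137.327 g.
Weight fraction Ba = 137.327 / 197.335 = 0.6959.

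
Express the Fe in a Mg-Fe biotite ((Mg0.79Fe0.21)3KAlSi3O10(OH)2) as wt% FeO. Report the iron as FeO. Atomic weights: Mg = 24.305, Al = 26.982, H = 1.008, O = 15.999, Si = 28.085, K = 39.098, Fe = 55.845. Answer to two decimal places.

Molar mass of (Mg0.79Fe0.21)3KAlSi3O10(OH)2 = 2.37*24.305 + 0.63*55.845 + 1*39.098 + 1*26.982 + 3*28.085 + 12*15.999 + 2*1.008 = 437.124 g/mol.
Each formula unit contains 0.63 Fe, equivalent to 0.63/1 = 0.6300 mol FeO.
M(FeO) = 1×55.845 + 1×15.999 = 71.844 g/mol.
Mass of FeO per formula unit = 0.6300 × 71.844 = 45.262 g.
FeO wt% = 45.262 / 437.124 × 100 = 10.35%.

10.35 wt%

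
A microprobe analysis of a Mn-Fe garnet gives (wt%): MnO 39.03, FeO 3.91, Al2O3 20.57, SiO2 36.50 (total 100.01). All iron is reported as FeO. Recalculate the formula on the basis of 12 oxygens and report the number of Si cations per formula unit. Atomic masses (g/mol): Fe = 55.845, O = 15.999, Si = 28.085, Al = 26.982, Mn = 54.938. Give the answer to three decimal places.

3.006 Si apfu

MnO (M=70.937): mol = 0.55021; Mn = 0.55021, O = 0.55021.
FeO (M=71.844): mol = 0.05442; Fe = 0.05442, O = 0.05442.
Al2O3 (M=101.961): mol = 0.20174; Al = 0.40348, O = 0.60522.
SiO2 (M=60.083): mol = 0.60749; Si = 0.60749, O = 1.21498.
ΣO = 2.42483; factor = 12/ΣO = 4.94880.
Si apfu = 0.60749 × 4.94880 = 3.006.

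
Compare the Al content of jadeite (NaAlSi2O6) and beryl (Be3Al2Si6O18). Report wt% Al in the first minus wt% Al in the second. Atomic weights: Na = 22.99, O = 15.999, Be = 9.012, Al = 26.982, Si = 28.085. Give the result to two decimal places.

3.31 percentage points

Al in NaAlSi2O6: molar mass 202.136 g/mol; 1×26.982 = 26.982 g → 13.35 wt%.
Al in Be3Al2Si6O18: molar mass 537.492 g/mol; 2×26.982 = 53.964 g → 10.04 wt%.
Difference = 13.35 − 10.04 = 3.31 percentage points.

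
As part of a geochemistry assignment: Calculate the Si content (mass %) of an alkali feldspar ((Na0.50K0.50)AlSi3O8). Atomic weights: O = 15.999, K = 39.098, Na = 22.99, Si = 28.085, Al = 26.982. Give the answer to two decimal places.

Molar mass of (Na0.50K0.50)AlSi3O8: 0.50*22.99 + 0.50*39.098 + 1*26.982 + 3*28.085 + 8*15.999 = 270.273 g/mol.
Mass of Si per formula unit: 3 × 28.085 = 84.255 g.
Weight fraction Si = 84.255 / 270.273 = 0.3117.

31.17 mass %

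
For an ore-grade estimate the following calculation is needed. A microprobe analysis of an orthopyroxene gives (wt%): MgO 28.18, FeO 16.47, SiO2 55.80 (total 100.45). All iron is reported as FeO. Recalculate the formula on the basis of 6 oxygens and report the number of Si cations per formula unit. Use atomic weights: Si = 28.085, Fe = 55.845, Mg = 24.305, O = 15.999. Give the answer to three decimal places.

2.000 Si apfu

MgO (M=40.304): mol = 0.69919; Mg = 0.69919, O = 0.69919.
FeO (M=71.844): mol = 0.22925; Fe = 0.22925, O = 0.22925.
SiO2 (M=60.083): mol = 0.92872; Si = 0.92872, O = 1.85744.
ΣO = 2.78588; factor = 6/ΣO = 2.15372.
Si apfu = 0.92872 × 2.15372 = 2.000.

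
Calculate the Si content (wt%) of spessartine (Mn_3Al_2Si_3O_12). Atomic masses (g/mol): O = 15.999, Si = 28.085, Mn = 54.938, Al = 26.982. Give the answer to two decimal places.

17.02 wt%

Formula mass = 3·54.938 + 2·26.982 + 3·28.085 + 12·15.999 = 495.021 g/mol, of which 84.255 g is Si.
So Si makes up 84.255/495.021 = 0.1702 of the mass, i.e. 17.02%.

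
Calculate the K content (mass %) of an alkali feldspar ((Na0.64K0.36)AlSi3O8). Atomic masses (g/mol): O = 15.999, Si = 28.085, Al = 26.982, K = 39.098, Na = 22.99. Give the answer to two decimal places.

5.25 mass %

Formula mass = 0.64×22.99 + 0.36×39.098 + 1×26.982 + 3×28.085 + 8×15.999 = 268.018 g/mol, of which 14.075 g is K.
So K makes up 14.075/268.018 = 0.0525 of the mass, i.e. 5.25%.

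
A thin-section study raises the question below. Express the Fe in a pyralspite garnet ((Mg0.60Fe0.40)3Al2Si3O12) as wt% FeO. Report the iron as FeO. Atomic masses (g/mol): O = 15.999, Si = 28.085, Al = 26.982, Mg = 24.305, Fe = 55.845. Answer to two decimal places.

19.55 wt%

M((Mg0.60Fe0.40)3Al2Si3O12) = 440.970 g/mol; M(FeO) = 71.844 g/mol.
Moles FeO per formula unit = 1.20 Fe ÷ 1 = 1.2000.
FeO fraction = (1.2000 × 71.844) / 440.970 = 86.213/440.970 = 0.1955.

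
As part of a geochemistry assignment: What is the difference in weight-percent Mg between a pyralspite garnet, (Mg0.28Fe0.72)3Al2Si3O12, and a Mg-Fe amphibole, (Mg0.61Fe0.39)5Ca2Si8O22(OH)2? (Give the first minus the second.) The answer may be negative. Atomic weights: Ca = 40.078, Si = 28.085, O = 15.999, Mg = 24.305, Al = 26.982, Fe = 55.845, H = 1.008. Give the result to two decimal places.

-4.15 percentage points

M((Mg0.28Fe0.72)3Al2Si3O12) = 471.248 g/mol, so wt% Mg = 20.416/471.248 × 100 = 4.33%.
M((Mg0.61Fe0.39)5Ca2Si8O22(OH)2) = 873.856 g/mol, so wt% Mg = 74.130/873.856 × 100 = 8.48%.
4.33 − 8.48 = -4.15 pp.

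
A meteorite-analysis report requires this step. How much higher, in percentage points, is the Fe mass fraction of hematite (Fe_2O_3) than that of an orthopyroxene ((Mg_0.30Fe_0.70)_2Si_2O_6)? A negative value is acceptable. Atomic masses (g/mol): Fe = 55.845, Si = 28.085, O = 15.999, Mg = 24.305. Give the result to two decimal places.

Fe in Fe_2O_3: molar mass 159.687 g/mol; 2×55.845 = 111.690 g → 69.94 wt%.
Fe in (Mg_0.30Fe_0.70)_2Si_2O_6: molar mass 244.930 g/mol; 1.40×55.845 = 78.183 g → 31.92 wt%.
Difference = 69.94 − 31.92 = 38.02 percentage points.

38.02 percentage points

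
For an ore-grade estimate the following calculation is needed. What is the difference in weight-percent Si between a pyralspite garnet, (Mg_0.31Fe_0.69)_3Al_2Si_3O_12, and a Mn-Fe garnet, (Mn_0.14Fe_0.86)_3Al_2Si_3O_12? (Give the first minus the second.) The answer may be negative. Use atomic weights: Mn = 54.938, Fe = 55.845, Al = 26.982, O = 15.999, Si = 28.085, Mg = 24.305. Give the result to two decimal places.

1.05 percentage points

Si in (Mg_0.31Fe_0.69)_3Al_2Si_3O_12: molar mass 468.410 g/mol; 3×28.085 = 84.255 g → 17.99 wt%.
Si in (Mn_0.14Fe_0.86)_3Al_2Si_3O_12: molar mass 497.361 g/mol; 3×28.085 = 84.255 g → 16.94 wt%.
Difference = 17.99 − 16.94 = 1.05 percentage points.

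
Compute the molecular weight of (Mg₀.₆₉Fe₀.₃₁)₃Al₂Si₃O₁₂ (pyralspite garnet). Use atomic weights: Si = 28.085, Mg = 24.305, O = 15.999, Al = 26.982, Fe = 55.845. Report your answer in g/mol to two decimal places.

432.45 g/mol

M = 2.07*24.305 + 0.93*55.845 + 2*26.982 + 3*28.085 + 12*15.999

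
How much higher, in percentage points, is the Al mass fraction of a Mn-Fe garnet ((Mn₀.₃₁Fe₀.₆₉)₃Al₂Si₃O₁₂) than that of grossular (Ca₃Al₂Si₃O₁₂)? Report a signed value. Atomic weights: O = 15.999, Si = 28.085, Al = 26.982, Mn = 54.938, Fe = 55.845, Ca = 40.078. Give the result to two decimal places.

-1.12 percentage points

First mineral: 53.964 g Al in 496.898 g formula = 10.86 wt% Al.
Second mineral: 53.964 g Al in 450.441 g formula = 11.98 wt% Al.
10.86% − 11.98% gives a difference of -1.12 percentage points.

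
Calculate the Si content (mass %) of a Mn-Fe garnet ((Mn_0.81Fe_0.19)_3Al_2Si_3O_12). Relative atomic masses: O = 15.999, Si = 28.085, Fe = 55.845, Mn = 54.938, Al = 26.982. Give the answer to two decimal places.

Formula mass = 2.43×54.938 + 0.57×55.845 + 2×26.982 + 3×28.085 + 12×15.999 = 495.538 g/mol, of which 84.255 g is Si.
So Si makes up 84.255/495.538 = 0.1700 of the mass, i.e. 17.00%.

17.00 mass %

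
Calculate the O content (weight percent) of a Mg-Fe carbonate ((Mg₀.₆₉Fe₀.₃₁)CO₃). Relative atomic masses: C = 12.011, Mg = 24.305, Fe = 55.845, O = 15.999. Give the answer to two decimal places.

Molar mass of (Mg₀.₆₉Fe₀.₃₁)CO₃: 0.69×24.305 + 0.31×55.845 + 1×12.011 + 3×15.999 = 94.090 g/mol.
Mass of O per formula unit: 3 × 15.999 = 47.997 g.
Weight fraction O = 47.997 / 94.090 = 0.5101.

51.01 weight percent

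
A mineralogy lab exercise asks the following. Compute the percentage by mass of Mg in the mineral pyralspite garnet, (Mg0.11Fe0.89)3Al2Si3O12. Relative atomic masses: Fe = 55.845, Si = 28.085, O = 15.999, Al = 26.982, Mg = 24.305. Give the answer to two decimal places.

Molar mass of (Mg0.11Fe0.89)3Al2Si3O12: 0.33·24.305 + 2.67·55.845 + 2·26.982 + 3·28.085 + 12·15.999 = 487.334 g/mol.
Mass of Mg per formula unit: 0.33 × 24.305 = 8.021 g.
Weight fraction Mg = 8.021 / 487.334 = 0.0165.

1.65 wt%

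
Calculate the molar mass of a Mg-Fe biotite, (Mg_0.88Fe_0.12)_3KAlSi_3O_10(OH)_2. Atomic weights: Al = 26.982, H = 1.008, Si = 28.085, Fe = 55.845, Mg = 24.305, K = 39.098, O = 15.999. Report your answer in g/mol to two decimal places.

The formula mass is the sum 2.64(24.305) + 0.36(55.845) + 1(39.098) + 1(26.982) + 3(28.085) + 12(15.999) + 2(1.008).

428.61 g/mol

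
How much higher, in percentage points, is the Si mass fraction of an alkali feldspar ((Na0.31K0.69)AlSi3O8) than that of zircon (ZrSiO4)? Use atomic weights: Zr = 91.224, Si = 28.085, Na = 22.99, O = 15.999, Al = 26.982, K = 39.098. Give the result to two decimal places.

15.50 percentage points

M((Na0.31K0.69)AlSi3O8) = 273.334 g/mol, so wt% Si = 84.255/273.334 × 100 = 30.82%.
M(ZrSiO4) = 183.305 g/mol, so wt% Si = 28.085/183.305 × 100 = 15.32%.
30.82 − 15.32 = 15.50 pp.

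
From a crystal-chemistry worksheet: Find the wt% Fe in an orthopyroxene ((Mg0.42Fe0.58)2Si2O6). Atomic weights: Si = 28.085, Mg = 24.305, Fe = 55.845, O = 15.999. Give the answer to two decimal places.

27.29 wt%

M((Mg0.42Fe0.58)2Si2O6) = 237.360 g/mol.
Fe contributes 1.16 × 55.845 = 64.780 g per mole.
64.780/237.360 = 0.2729 → 27.29%.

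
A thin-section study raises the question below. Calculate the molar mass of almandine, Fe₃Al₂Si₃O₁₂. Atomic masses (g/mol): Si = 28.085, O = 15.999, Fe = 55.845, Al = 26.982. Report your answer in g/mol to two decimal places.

497.74 g/mol

The formula mass is the sum 3·55.845 + 2·26.982 + 3·28.085 + 12·15.999.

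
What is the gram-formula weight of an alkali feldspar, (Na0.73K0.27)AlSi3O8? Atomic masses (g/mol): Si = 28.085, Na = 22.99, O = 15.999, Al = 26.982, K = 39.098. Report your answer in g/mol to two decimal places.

266.57 g/mol

Na: 0.73 × 22.99 = 16.7827
K: 0.27 × 39.098 = 10.5565
Al: 1 × 26.982 = 26.9820
Si: 3 × 28.085 = 84.2550
O: 8 × 15.999 = 127.9920
Summing the contributions gives the formula mass.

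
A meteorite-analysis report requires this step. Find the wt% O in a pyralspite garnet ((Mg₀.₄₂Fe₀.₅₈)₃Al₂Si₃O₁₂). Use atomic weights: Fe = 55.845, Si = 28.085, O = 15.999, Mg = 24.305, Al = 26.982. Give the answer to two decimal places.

41.92 wt%

Molar mass of (Mg₀.₄₂Fe₀.₅₈)₃Al₂Si₃O₁₂: 1.26×24.305 + 1.74×55.845 + 2×26.982 + 3×28.085 + 12×15.999 = 458.002 g/mol.
Mass of O per formula unit: 12 × 15.999 = 191.988 g.
Weight fraction O = 191.988 / 458.002 = 0.4192.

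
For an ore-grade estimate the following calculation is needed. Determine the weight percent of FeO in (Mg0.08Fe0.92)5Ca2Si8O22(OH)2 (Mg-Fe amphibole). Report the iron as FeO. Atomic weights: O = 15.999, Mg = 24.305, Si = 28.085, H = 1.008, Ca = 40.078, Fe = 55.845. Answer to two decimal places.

Formula mass = 957.437 g/mol.
4.60 Fe → 4.6000 mol FeO per formula unit; M(FeO) = 71.844, so FeO mass = 330.482 g.
330.482/957.437 × 100 = 34.52 wt%.

34.52 wt%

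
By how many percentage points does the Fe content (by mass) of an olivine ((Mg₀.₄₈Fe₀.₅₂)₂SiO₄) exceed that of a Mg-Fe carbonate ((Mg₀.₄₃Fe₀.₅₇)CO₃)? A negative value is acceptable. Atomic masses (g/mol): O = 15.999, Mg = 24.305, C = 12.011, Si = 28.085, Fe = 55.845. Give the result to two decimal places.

2.36 percentage points

M((Mg₀.₄₈Fe₀.₅₂)₂SiO₄) = 173.493 g/mol, so wt% Fe = 58.079/173.493 × 100 = 33.48%.
M((Mg₀.₄₃Fe₀.₅₇)CO₃) = 102.291 g/mol, so wt% Fe = 31.832/102.291 × 100 = 31.12%.
33.48 − 31.12 = 2.36 pp.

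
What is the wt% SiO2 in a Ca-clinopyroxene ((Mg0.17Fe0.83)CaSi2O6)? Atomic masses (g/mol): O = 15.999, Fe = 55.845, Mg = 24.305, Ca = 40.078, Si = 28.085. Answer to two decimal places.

49.51 wt%

M((Mg0.17Fe0.83)CaSi2O6) = 242.725 g/mol; M(SiO2) = 60.083 g/mol.
Moles SiO2 per formula unit = 2 Si ÷ 1 = 2.0000.
SiO2 fraction = (2.0000 × 60.083) / 242.725 = 120.166/242.725 = 0.4951.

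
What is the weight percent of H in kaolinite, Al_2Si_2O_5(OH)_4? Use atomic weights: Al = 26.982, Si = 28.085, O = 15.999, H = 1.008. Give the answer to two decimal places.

1.56 weight percent

M(Al_2Si_2O_5(OH)_4) = 258.157 g/mol.
H contributes 4 × 1.008 = 4.032 g per mole.
4.032/258.157 = 0.0156 → 1.56%.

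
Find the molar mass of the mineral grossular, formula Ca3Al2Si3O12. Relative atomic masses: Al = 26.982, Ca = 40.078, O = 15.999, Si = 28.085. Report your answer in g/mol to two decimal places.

450.44 g/mol

Ca: 3 × 40.078 = 120.2340
Al: 2 × 26.982 = 53.9640
Si: 3 × 28.085 = 84.2550
O: 12 × 15.999 = 191.9880
Summing the contributions gives the formula mass.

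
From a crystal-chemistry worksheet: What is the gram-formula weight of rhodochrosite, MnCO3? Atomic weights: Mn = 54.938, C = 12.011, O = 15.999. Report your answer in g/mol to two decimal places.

The formula mass is the sum 1×54.938 + 1×12.011 + 3×15.999.

114.95 g/mol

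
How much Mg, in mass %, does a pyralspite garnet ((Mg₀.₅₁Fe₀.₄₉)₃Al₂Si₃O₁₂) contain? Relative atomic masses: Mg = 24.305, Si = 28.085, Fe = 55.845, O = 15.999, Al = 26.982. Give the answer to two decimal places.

8.27 mass %

Formula mass = 1.53·24.305 + 1.47·55.845 + 2·26.982 + 3·28.085 + 12·15.999 = 449.486 g/mol, of which 37.187 g is Mg.
So Mg makes up 37.187/449.486 = 0.0827 of the mass, i.e. 8.27%.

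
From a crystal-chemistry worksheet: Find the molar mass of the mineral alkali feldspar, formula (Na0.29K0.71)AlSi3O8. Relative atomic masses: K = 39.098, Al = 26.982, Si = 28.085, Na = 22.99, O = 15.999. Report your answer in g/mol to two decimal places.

273.66 g/mol

The formula mass is the sum 0.29·22.99 + 0.71·39.098 + 1·26.982 + 3·28.085 + 8·15.999.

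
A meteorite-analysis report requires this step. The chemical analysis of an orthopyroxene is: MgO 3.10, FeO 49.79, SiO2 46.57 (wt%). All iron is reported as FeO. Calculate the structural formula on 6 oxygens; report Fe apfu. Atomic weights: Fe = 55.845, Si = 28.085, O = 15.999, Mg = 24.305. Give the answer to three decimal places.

1.792 Fe apfu

MgO (M=40.304): mol = 0.07692; Mg = 0.07692, O = 0.07692.
FeO (M=71.844): mol = 0.69303; Fe = 0.69303, O = 0.69303.
SiO2 (M=60.083): mol = 0.77509; Si = 0.77509, O = 1.55018.
ΣO = 2.32013; factor = 6/ΣO = 2.58606.
Fe apfu = 0.69303 × 2.58606 = 1.792.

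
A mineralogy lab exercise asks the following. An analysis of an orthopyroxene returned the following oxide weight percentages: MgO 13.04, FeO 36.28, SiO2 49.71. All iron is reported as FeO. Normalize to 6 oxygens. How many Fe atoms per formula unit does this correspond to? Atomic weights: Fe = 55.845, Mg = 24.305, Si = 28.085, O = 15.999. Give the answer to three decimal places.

13.04 wt% MgO ÷ 40.304 g/mol = 0.32354 mol, giving 0.32354 Mg and 0.32354 O.
36.28 wt% FeO ÷ 71.844 g/mol = 0.50498 mol, giving 0.50498 Fe and 0.50498 O.
49.71 wt% SiO2 ÷ 60.083 g/mol = 0.82736 mol, giving 0.82736 Si and 1.65472 O.
Oxygen sums to 2.48324; scaling by 6/2.48324 = 2.41620 puts the formula on 6 O.
Fe: 0.50498 × 2.41620 = 1.220 atoms per formula unit.

1.220 Fe apfu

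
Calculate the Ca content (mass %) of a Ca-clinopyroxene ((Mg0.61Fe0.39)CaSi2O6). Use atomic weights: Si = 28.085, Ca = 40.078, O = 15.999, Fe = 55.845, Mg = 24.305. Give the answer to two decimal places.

M((Mg0.61Fe0.39)CaSi2O6) = 228.848 g/mol.
Ca contributes 1 × 40.078 = 40.078 g per mole.
40.078/228.848 = 0.1751 → 17.51%.

17.51 mass %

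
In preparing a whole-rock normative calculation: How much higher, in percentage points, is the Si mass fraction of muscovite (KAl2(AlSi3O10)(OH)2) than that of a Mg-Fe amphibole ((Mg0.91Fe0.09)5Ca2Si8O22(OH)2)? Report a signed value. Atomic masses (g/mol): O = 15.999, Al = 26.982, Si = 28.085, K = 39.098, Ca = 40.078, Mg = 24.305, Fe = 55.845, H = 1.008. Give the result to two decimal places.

-6.03 percentage points

First mineral: 84.255 g Si in 398.303 g formula = 21.15 wt% Si.
Second mineral: 224.680 g Si in 826.546 g formula = 27.18 wt% Si.
21.15% − 27.18% gives a difference of -6.03 percentage points.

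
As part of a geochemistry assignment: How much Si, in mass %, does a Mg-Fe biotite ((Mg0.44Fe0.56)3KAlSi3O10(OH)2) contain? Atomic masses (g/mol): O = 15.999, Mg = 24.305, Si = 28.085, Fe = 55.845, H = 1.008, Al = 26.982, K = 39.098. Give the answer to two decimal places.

17.92 mass %

Formula mass = 1.32*24.305 + 1.68*55.845 + 1*39.098 + 1*26.982 + 3*28.085 + 12*15.999 + 2*1.008 = 470.241 g/mol, of which 84.255 g is Si.
So Si makes up 84.255/470.241 = 0.1792 of the mass, i.e. 17.92%.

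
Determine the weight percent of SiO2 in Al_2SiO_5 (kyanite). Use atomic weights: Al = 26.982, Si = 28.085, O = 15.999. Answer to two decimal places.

M(Al_2SiO_5) = 162.044 g/mol; M(SiO2) = 60.083 g/mol.
Moles SiO2 per formula unit = 1 Si ÷ 1 = 1.0000.
SiO2 fraction = (1.0000 × 60.083) / 162.044 = 60.083/162.044 = 0.3708.

37.08 wt%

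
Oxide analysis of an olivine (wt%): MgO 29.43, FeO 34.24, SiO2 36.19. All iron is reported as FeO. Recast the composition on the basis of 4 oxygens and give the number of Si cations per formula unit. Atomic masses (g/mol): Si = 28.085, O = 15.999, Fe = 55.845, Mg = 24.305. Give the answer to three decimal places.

0.999 Si apfu

29.43 wt% MgO ÷ 40.304 g/mol = 0.73020 mol, giving 0.73020 Mg and 0.73020 O.
34.24 wt% FeO ÷ 71.844 g/mol = 0.47659 mol, giving 0.47659 Fe and 0.47659 O.
36.19 wt% SiO2 ÷ 60.083 g/mol = 0.60233 mol, giving 0.60233 Si and 1.20466 O.
Oxygen sums to 2.41145; scaling by 4/2.41145 = 1.65875 puts the formula on 4 O.
Si: 0.60233 × 1.65875 = 0.999 atoms per formula unit.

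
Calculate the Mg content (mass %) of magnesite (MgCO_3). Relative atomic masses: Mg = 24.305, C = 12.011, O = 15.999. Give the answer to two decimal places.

Formula mass = 1·24.305 + 1·12.011 + 3·15.999 = 84.313 g/mol, of which 24.305 g is Mg.
So Mg makes up 24.305/84.313 = 0.2883 of the mass, i.e. 28.83%.

28.83 mass %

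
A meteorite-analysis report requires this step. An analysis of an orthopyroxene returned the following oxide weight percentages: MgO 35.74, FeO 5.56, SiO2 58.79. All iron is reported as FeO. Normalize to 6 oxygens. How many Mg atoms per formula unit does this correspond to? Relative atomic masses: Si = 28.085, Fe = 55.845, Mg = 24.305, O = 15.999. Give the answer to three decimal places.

MgO (M=40.304): mol = 0.88676; Mg = 0.88676, O = 0.88676.
FeO (M=71.844): mol = 0.07739; Fe = 0.07739, O = 0.07739.
SiO2 (M=60.083): mol = 0.97848; Si = 0.97848, O = 1.95696.
ΣO = 2.92111; factor = 6/ΣO = 2.05401.
Mg apfu = 0.88676 × 2.05401 = 1.821.

1.821 Mg apfu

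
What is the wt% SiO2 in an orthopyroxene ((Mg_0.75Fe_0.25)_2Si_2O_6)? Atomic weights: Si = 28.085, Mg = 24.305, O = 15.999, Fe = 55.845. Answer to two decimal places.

55.49 wt%

Molar mass of (Mg_0.75Fe_0.25)_2Si_2O_6 = 1.50*24.305 + 0.50*55.845 + 2*28.085 + 6*15.999 = 216.544 g/mol.
Each formula unit contains 2 Si, equivalent to 2/1 = 2.0000 mol SiO2.
M(SiO2) = 1×28.085 + 2×15.999 = 60.083 g/mol.
Mass of SiO2 per formula unit = 2.0000 × 60.083 = 120.166 g.
SiO2 wt% = 120.166 / 216.544 × 100 = 55.49%.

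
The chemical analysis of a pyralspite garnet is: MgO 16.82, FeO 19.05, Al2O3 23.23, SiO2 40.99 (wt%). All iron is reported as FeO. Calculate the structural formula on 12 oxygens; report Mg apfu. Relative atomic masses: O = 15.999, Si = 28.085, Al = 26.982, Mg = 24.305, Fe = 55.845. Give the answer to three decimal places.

1.834 Mg apfu

MgO: 16.82/40.304 = 0.41733 mol → 0.41733 mol Mg, 0.41733 mol O.
FeO: 19.05/71.844 = 0.26516 mol → 0.26516 mol Fe, 0.26516 mol O.
Al2O3: 23.23/101.961 = 0.22783 mol → 0.45566 mol Al, 0.68349 mol O.
SiO2: 40.99/60.083 = 0.68222 mol → 0.68222 mol Si, 1.36444 mol O.
Total oxygen = 2.73042 mol. Normalization factor = 12/2.73042 = 4.39493.
Mg per 12 O = 0.41733 × 4.39493 = 1.834.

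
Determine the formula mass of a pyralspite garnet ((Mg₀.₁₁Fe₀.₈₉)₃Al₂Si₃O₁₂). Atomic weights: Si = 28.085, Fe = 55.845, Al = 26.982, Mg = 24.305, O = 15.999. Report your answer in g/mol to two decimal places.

487.33 g/mol

The formula mass is the sum 0.33*24.305 + 2.67*55.845 + 2*26.982 + 3*28.085 + 12*15.999.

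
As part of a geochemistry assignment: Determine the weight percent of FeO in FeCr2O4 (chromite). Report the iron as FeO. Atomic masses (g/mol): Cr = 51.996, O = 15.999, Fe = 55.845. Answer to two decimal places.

Formula mass = 223.833 g/mol.
1 Fe → 1.0000 mol FeO per formula unit; M(FeO) = 71.844, so FeO mass = 71.844 g.
71.844/223.833 × 100 = 32.10 wt%.

32.10 wt%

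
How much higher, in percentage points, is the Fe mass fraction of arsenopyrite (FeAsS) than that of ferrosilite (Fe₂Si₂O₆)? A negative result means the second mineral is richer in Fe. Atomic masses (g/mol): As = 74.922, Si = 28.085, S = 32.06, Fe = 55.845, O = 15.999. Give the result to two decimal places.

First mineral: 55.845 g Fe in 162.827 g formula = 34.30 wt% Fe.
Second mineral: 111.690 g Fe in 263.854 g formula = 42.33 wt% Fe.
34.30% − 42.33% gives a difference of -8.03 percentage points.

-8.03 percentage points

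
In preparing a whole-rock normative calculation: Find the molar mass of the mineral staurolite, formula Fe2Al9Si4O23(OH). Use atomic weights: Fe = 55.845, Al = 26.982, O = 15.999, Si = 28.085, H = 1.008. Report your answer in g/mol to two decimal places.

The formula mass is the sum 2×55.845 + 9×26.982 + 4×28.085 + 24×15.999 + 1×1.008.

851.85 g/mol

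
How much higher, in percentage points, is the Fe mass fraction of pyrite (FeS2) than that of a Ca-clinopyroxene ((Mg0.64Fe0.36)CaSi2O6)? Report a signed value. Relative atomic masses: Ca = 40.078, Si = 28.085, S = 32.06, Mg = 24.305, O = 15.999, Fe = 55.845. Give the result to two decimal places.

37.73 percentage points

M(FeS2) = 119.965 g/mol, so wt% Fe = 55.845/119.965 × 100 = 46.55%.
M((Mg0.64Fe0.36)CaSi2O6) = 227.901 g/mol, so wt% Fe = 20.104/227.901 × 100 = 8.82%.
46.55 − 8.82 = 37.73 pp.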